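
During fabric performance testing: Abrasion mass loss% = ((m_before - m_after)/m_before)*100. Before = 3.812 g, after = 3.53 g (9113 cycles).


Formula: Mass loss% = ((m_before - m_after) / m_before) * 100
Step 1: Mass loss = 3.812 - 3.53 = 0.282 g
Step 2: Ratio = 0.282 / 3.812 = 0.0739769
Step 3: Mass loss% = 0.0739769 * 100 = 7.39769% ≈ 7.40%

7.40%


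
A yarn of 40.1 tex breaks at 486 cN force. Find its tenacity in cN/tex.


Formula: Tenacity = Breaking force / Linear density
Tenacity = 486 cN / 40.1 tex
Tenacity = 12.12 cN/tex

12.12 cN/tex


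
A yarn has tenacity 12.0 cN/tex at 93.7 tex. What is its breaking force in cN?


Formula: Breaking force = Tenacity * Linear density
F = 12.0 cN/tex * 93.7 tex
F = 1124.40 cN

1124.40 cN


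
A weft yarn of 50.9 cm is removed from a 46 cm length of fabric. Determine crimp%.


Formula: Crimp% = ((L_yarn - L_fabric) / L_fabric) * 100
Step 1: Extension = 50.9 - 46 = 4.9 cm
Step 2: Crimp% = (4.9 / 46) * 100
Step 3: Crimp% = 0.106522 * 100 = 10.6522% ≈ 10.7%

10.7%


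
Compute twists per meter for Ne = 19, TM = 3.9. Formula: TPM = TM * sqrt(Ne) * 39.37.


Formula: TPM = TM * sqrt(Ne) * 39.37
Step 1: sqrt(Ne) = sqrt(19) = 4.3589
Step 2: TM * sqrt(Ne) = 3.9 * 4.3589 = 16.9997
Step 3: TPM = 16.9997 * 39.37 = 669 twists/m

669 twists/m


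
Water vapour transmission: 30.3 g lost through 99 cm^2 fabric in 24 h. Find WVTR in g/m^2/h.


Formula: WVTR = mass_loss / (area * time)
Step 1: Convert area: 99 cm^2 = 0.0099 m^2
Step 2: WVTR = 30.3 g / (0.0099 m^2 * 24 h)
Step 3: WVTR = 30.3 / 0.2376 = 127.5 g/m^2/h

127.5 g/m^2/h


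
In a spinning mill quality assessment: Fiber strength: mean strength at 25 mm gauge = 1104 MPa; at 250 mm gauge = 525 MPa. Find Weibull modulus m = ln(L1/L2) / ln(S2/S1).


Formula: m = ln(L1/L2) / ln(S2/S1)
Step 1: ln(L1/L2) = ln(25/250) = -2.30259
Step 2: S2/S1 = 525/1104 = 0.47554
Step 3: ln(S2/S1) = ln(0.47554) = -0.74330
Step 4: m = -2.30259 / -0.74330 = 3.10

3.10 (Weibull m)


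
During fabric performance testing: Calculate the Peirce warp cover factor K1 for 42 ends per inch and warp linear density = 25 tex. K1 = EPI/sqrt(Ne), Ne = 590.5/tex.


Formula: K1 = EPI / sqrt(Ne), with Ne = 590.5 / tex_warp
Step 1: Ne = 590.5 / 25 = 23.62
Step 2: sqrt(Ne) = sqrt(23.62) = 4.86
Step 3: K1 = 42 / 4.86 = 8.6

8.6


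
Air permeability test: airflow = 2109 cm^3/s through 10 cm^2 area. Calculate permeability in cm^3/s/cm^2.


Formula: Air Permeability = Airflow / Test Area
AP = 2109 cm^3/s / 10 cm^2
AP = 210.9 cm^3/s/cm^2

210.9 cm^3/s/cm^2


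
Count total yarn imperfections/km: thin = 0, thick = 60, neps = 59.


Formula: Total = thin places + thick places + neps
Total = 0 + 60 + 59
Total = 119 imperfections/km

119 imperfections/km


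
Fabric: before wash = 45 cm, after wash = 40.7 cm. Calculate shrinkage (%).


Formula: Shrinkage% = ((L_before - L_after) / L_before) * 100
Step 1: Shrinkage = 45 - 40.7 = 4.3 cm
Step 2: Shrinkage% = (4.3 / 45) * 100
Step 3: Shrinkage% = 0.095556 * 100 = 9.5556% ≈ 9.6%

9.6%


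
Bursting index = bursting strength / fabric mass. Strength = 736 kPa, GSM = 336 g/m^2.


Formula: Bursting Index = Bursting Strength / Fabric GSM
BI = 736 kPa / 336 g/m^2
BI = 2.190 kPa/(g/m^2)

2.190 kPa/(g/m^2)


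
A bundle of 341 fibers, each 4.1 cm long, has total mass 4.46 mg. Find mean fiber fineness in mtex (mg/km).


Formula: fineness (mtex) = mass (mg) / total length (km) = (mass_mg / total_length_m) * 1000
Step 1: Convert fiber length: 4.1 cm = 0.041 m
Step 2: Total fiber length = 341 * 0.041 = 13.981 m
Step 3: Linear density = 4.46 mg / 13.981 m = 0.3190 mg/m
Step 4: fineness = 0.3190 * 1000 = 319.0 mtex

319.0 mtex


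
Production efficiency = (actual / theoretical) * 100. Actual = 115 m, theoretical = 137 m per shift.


Formula: Efficiency% = (Actual output / Theoretical output) * 100
Efficiency% = (115 / 137) * 100
Efficiency% = 0.839416 * 100 = 83.9416% ≈ 83.9%

83.9%


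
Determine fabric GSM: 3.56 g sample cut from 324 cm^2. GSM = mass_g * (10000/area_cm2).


Formula: GSM = mass_g / area_m2
Step 1: Convert area: 324 cm^2 = 324 / 10000 = 0.0324 m^2
Step 2: GSM = 3.56 g / 0.0324 m^2 = 109.9 g/m^2

109.9 g/m^2


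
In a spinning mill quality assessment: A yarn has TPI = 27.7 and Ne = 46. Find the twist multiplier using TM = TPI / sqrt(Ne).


Formula: TM = TPI / sqrt(Ne)
Step 1: sqrt(Ne) = sqrt(46) = 6.7823
Step 2: TM = 27.7 / 6.7823 = 4.08

4.08 TM


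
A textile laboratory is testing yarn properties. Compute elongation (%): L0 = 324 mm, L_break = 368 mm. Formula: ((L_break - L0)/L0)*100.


Formula: Elongation (%) = ((L_break - L0) / L0) * 100
Step 1: Extension = 368 - 324 = 44 mm
Step 2: Elongation = (44 / 324) * 100
Step 3: Elongation = 0.135802 * 100 = 13.5802% ≈ 13.6%

13.6%


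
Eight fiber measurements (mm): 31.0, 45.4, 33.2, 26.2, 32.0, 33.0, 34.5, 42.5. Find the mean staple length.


Formula: Mean = sum of lengths / count
Sum = 31.0 + 45.4 + 33.2 + 26.2 + 32.0 + 33.0 + 34.5 + 42.5
Sum = 277.8 mm
Mean = 277.8 / 8 = 34.73 mm

34.73 mm


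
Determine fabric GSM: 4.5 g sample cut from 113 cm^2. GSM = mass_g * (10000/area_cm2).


Formula: GSM = mass_g / area_m2
Step 1: Convert area: 113 cm^2 = 113 / 10000 = 0.0113 m^2
Step 2: GSM = 4.5 g / 0.0113 m^2 = 398.2 g/m^2

398.2 g/m^2


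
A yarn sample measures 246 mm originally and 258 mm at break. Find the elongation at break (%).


Formula: Elongation (%) = ((L_break - L0) / L0) * 100
Step 1: Extension = 258 - 246 = 12 mm
Step 2: Elongation = (12 / 246) * 100
Step 3: Elongation = 0.04878 * 100 = 4.878% ≈ 4.9%

4.9%


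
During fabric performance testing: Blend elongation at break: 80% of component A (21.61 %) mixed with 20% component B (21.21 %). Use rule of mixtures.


Formula: Blend property = (fraction_A * property_A) + (fraction_B * property_B)
Step 1: Contribution A = 80/100 * 21.61 % = 17.288 %
Step 2: Contribution B = 20/100 * 21.21 % = 4.242 %
Step 3: Blend elongation at break = 17.288 + 4.242 = 21.53 %

21.53 %


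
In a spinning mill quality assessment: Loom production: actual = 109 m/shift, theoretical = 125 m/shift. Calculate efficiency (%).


Formula: Efficiency% = (Actual output / Theoretical output) * 100
Efficiency% = (109 / 125) * 100
Efficiency% = 0.872 * 100 = 87.2%

87.2%


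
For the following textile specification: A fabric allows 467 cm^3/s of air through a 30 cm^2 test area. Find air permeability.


Formula: Air Permeability = Airflow / Test Area
AP = 467 cm^3/s / 30 cm^2
AP = 15.6 cm^3/s/cm^2

15.6 cm^3/s/cm^2


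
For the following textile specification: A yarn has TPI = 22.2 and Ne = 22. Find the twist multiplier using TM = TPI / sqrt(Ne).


Formula: TM = TPI / sqrt(Ne)
Step 1: sqrt(Ne) = sqrt(22) = 4.6904
Step 2: TM = 22.2 / 4.6904 = 4.73

4.73 TM


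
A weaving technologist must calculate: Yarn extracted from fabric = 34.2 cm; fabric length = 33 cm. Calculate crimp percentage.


Formula: Crimp% = ((L_yarn - L_fabric) / L_fabric) * 100
Step 1: Extension = 34.2 - 33 = 1.2 cm
Step 2: Crimp% = (1.2 / 33) * 100
Step 3: Crimp% = 0.036364 * 100 = 3.6364% ≈ 3.6%

3.6%


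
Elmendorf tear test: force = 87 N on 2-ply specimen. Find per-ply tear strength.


Formula: Per-ply strength = Total force / Number of plies
Per-ply = 87 N / 2
Per-ply = 43.5 N

43.5 N


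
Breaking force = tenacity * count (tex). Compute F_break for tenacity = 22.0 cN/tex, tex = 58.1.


Formula: Breaking force = Tenacity * Linear density
F = 22.0 cN/tex * 58.1 tex
F = 1278.20 cN

1278.20 cN


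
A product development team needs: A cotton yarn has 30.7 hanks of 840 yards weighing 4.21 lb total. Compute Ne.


Formula: Ne = hanks / mass_lb
Substituting: Ne = 30.7 / 4.21
Ne = 7.3

7.3 Ne


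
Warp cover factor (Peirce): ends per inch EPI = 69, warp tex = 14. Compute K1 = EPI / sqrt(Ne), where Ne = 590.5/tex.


Formula: K1 = EPI / sqrt(Ne), with Ne = 590.5 / tex_warp
Step 1: Ne = 590.5 / 14 = 42.179
Step 2: sqrt(Ne) = sqrt(42.179) = 6.4945
Step 3: K1 = 69 / 6.4945 = 10.6

10.6


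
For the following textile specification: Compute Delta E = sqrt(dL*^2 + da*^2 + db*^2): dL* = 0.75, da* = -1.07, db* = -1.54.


Formula: Delta E = sqrt(dL*^2 + da*^2 + db*^2)
Step 1: dL*^2 = 0.75^2 = 0.5625
Step 2: da*^2 = (-1.07)^2 = 1.1449
Step 3: db*^2 = (-1.54)^2 = 2.3716
Step 4: Sum = 0.5625 + 1.1449 + 2.3716 = 4.079
Step 5: Delta E = sqrt(4.079) = 2.02

2.02 Delta E


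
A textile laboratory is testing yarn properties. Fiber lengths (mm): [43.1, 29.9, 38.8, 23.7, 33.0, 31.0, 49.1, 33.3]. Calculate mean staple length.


Formula: Mean = sum of lengths / count
Sum = 43.1 + 29.9 + 38.8 + 23.7 + 33.0 + 31.0 + 49.1 + 33.3
Sum = 281.9 mm
Mean = 281.9 / 8 = 35.24 mm

35.24 mm


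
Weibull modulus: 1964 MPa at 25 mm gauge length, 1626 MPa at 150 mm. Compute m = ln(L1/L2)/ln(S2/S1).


Formula: m = ln(L1/L2) / ln(S2/S1)
Step 1: ln(L1/L2) = ln(25/150) = -1.79176
Step 2: S2/S1 = 1626/1964 = 0.8279
Step 3: ln(S2/S1) = ln(0.8279) = -0.18886
Step 4: m = -1.79176 / -0.18886 = 9.49

9.49 (Weibull m)


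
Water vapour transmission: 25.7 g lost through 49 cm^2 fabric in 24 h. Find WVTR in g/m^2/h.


Formula: WVTR = mass_loss / (area * time)
Step 1: Convert area: 49 cm^2 = 0.0049 m^2
Step 2: WVTR = 25.7 g / (0.0049 m^2 * 24 h)
Step 3: WVTR = 25.7 / 0.1176 = 218.5 g/m^2/h

218.5 g/m^2/h


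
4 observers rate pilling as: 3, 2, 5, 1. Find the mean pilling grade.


Formula: Mean = sum / count
Sum = 3 + 2 + 5 + 1 = 11
Mean = 11 / 4 = 2.8

2.8


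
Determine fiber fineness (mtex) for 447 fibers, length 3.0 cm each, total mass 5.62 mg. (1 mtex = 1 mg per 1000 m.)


Formula: fineness (mtex) = mass (mg) / total length (km) = (mass_mg / total_length_m) * 1000
Step 1: Convert fiber length: 3.0 cm = 0.03 m
Step 2: Total fiber length = 447 * 0.03 = 13.41 m
Step 3: Linear density = 5.62 mg / 13.41 m = 0.4191 mg/m
Step 4: fineness = 0.4191 * 1000 = 419.1 mtex

419.1 mtex


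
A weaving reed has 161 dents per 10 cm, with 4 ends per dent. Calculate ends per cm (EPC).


Formula: EPC = (dents per 10 cm * ends per dent) / 10
Step 1: Total ends per 10 cm = 161 * 4 = 644
Step 2: EPC = 644 / 10 = 64.4 ends/cm

64.4 ends/cm


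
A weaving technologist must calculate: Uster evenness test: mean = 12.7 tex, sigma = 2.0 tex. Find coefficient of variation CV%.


Formula: CV% = (standard deviation / mean) * 100
Step 1: Ratio = 2.0 / 12.7 = 0.15748
Step 2: CV% = 0.15748 * 100 = 15.748% ≈ 15.7%

15.7%


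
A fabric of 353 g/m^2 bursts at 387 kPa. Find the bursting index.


Formula: Bursting Index = Bursting Strength / Fabric GSM
BI = 387 kPa / 353 g/m^2
BI = 1.096 kPa/(g/m^2)

1.096 kPa/(g/m^2)


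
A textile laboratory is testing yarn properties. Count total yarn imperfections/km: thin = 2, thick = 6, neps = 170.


Formula: Total = thin places + thick places + neps
Total = 2 + 6 + 170
Total = 178 imperfections/km

178 imperfections/km


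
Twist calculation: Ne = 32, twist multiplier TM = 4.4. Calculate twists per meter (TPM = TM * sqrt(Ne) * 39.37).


Formula: TPM = TM * sqrt(Ne) * 39.37
Step 1: sqrt(Ne) = sqrt(32) = 5.6569
Step 2: TM * sqrt(Ne) = 4.4 * 5.6569 = 24.8904
Step 3: TPM = 24.8904 * 39.37 = 980 twists/m

980 twists/m


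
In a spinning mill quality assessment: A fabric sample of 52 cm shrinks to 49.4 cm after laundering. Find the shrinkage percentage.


Formula: Shrinkage% = ((L_before - L_after) / L_before) * 100
Step 1: Shrinkage = 52 - 49.4 = 2.6 cm
Step 2: Shrinkage% = (2.6 / 52) * 100
Step 3: Shrinkage% = 0.05 * 100 = 5.0%

5.0%


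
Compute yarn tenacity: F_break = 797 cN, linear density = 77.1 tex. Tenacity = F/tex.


Formula: Tenacity = Breaking force / Linear density
Tenacity = 797 cN / 77.1 tex
Tenacity = 10.34 cN/tex

10.34 cN/tex


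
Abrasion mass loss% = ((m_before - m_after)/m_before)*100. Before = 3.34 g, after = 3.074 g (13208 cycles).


Formula: Mass loss% = ((m_before - m_after) / m_before) * 100
Step 1: Mass loss = 3.34 - 3.074 = 0.266 g
Step 2: Ratio = 0.266 / 3.34 = 0.0796407
Step 3: Mass loss% = 0.0796407 * 100 = 7.96407% ≈ 7.96%

7.96%


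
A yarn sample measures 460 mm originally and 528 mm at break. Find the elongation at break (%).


Formula: Elongation (%) = ((L_break - L0) / L0) * 100
Step 1: Extension = 528 - 460 = 68 mm
Step 2: Elongation = (68 / 460) * 100
Step 3: Elongation = 0.147826 * 100 = 14.7826% ≈ 14.8%

14.8%


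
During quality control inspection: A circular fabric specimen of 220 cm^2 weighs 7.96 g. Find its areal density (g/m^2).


Formula: GSM = mass_g / area_m2
Step 1: Convert area: 220 cm^2 = 220 / 10000 = 0.022 m^2
Step 2: GSM = 7.96 g / 0.022 m^2 = 361.8 g/m^2

361.8 g/m^2


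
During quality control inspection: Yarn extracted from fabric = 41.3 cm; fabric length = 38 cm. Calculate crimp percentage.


Formula: Crimp% = ((L_yarn - L_fabric) / L_fabric) * 100
Step 1: Extension = 41.3 - 38 = 3.3 cm
Step 2: Crimp% = (3.3 / 38) * 100
Step 3: Crimp% = 0.086842 * 100 = 8.6842% ≈ 8.7%

8.7%


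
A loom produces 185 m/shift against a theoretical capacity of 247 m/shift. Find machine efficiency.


Formula: Efficiency% = (Actual output / Theoretical output) * 100
Efficiency% = (185 / 247) * 100
Efficiency% = 0.748988 * 100 = 74.8988% ≈ 74.9%

74.9%


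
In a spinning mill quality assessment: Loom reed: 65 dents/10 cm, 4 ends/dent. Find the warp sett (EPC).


Formula: EPC = (dents per 10 cm * ends per dent) / 10
Step 1: Total ends per 10 cm = 65 * 4 = 260
Step 2: EPC = 260 / 10 = 26.0 ends/cm

26.0 ends/cm


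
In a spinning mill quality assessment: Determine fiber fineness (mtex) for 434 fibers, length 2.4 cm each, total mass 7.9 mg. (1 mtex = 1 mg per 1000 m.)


Formula: fineness (mtex) = mass (mg) / total length (km) = (mass_mg / total_length_m) * 1000
Step 1: Convert fiber length: 2.4 cm = 0.024 m
Step 2: Total fiber length = 434 * 0.024 = 10.416 m
Step 3: Linear density = 7.9 mg / 10.416 m = 0.7584 mg/m
Step 4: fineness = 0.7584 * 1000 = 758.4 mtex

758.4 mtex


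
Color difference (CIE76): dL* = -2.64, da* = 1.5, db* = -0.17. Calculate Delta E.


Formula: Delta E = sqrt(dL*^2 + da*^2 + db*^2)
Step 1: dL*^2 = (-2.64)^2 = 6.9696
Step 2: da*^2 = 1.5^2 = 2.25
Step 3: db*^2 = (-0.17)^2 = 0.0289
Step 4: Sum = 6.9696 + 2.25 + 0.0289 = 9.2485
Step 5: Delta E = sqrt(9.2485) = 3.04

3.04 Delta E


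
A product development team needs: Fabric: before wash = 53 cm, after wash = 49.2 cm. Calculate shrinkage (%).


Formula: Shrinkage% = ((L_before - L_after) / L_before) * 100
Step 1: Shrinkage = 53 - 49.2 = 3.8 cm
Step 2: Shrinkage% = (3.8 / 53) * 100
Step 3: Shrinkage% = 0.071698 * 100 = 7.1698% ≈ 7.2%

7.2%


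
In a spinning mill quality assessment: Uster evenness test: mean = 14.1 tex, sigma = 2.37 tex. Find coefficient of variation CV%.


Formula: CV% = (standard deviation / mean) * 100
Step 1: Ratio = 2.37 / 14.1 = 0.168085
Step 2: CV% = 0.168085 * 100 = 16.8085% ≈ 16.8%

16.8%


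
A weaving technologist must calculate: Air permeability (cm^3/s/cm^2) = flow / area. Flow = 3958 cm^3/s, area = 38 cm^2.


Formula: Air Permeability = Airflow / Test Area
AP = 3958 cm^3/s / 38 cm^2
AP = 104.2 cm^3/s/cm^2

104.2 cm^3/s/cm^2


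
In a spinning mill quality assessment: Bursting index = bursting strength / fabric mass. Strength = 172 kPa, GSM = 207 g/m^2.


Formula: Bursting Index = Bursting Strength / Fabric GSM
BI = 172 kPa / 207 g/m^2
BI = 0.831 kPa/(g/m^2)

0.831 kPa/(g/m^2)


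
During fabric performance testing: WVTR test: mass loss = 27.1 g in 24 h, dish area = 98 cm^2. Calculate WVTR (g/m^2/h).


Formula: WVTR = mass_loss / (area * time)
Step 1: Convert area: 98 cm^2 = 0.0098 m^2
Step 2: WVTR = 27.1 g / (0.0098 m^2 * 24 h)
Step 3: WVTR = 27.1 / 0.2352 = 115.2 g/m^2/h

115.2 g/m^2/h


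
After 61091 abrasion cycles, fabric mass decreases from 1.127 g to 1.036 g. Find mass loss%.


Formula: Mass loss% = ((m_before - m_after) / m_before) * 100
Step 1: Mass loss = 1.127 - 1.036 = 0.091 g
Step 2: Ratio = 0.091 / 1.127 = 0.0807453
Step 3: Mass loss% = 0.0807453 * 100 = 8.07453% ≈ 8.07%

8.07%


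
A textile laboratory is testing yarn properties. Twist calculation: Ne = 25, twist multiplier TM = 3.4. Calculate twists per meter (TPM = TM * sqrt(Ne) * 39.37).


Formula: TPM = TM * sqrt(Ne) * 39.37
Step 1: sqrt(Ne) = sqrt(25) = 5
Step 2: TM * sqrt(Ne) = 3.4 * 5 = 17
Step 3: TPM = 17 * 39.37 = 669 twists/m

669 twists/m


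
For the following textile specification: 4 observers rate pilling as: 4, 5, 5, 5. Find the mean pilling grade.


Formula: Mean = sum / count
Sum = 4 + 5 + 5 + 5 = 19
Mean = 19 / 4 = 4.8

4.8


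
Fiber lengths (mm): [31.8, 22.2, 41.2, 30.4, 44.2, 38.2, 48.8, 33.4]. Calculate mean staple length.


Formula: Mean = sum of lengths / count
Sum = 31.8 + 22.2 + 41.2 + 30.4 + 44.2 + 38.2 + 48.8 + 33.4
Sum = 290.2 mm
Mean = 290.2 / 8 = 36.28 mm

36.28 mm


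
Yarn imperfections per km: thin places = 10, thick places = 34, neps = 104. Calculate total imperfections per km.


Formula: Total = thin places + thick places + neps
Total = 10 + 34 + 104
Total = 148 imperfections/km

148 imperfections/km


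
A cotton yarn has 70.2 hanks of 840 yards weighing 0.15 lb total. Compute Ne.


Formula: Ne = hanks / mass_lb
Substituting: Ne = 70.2 / 0.15
Ne = 468.0

468.0 Ne


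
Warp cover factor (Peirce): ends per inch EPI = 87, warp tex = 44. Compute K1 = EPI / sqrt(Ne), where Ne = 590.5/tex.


Formula: K1 = EPI / sqrt(Ne), with Ne = 590.5 / tex_warp
Step 1: Ne = 590.5 / 44 = 13.42
Step 2: sqrt(Ne) = sqrt(13.42) = 3.6633
Step 3: K1 = 87 / 3.6633 = 23.7

23.7


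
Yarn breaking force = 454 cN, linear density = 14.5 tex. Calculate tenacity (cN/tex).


Formula: Tenacity = Breaking force / Linear density
Tenacity = 454 cN / 14.5 tex
Tenacity = 31.31 cN/tex

31.31 cN/tex


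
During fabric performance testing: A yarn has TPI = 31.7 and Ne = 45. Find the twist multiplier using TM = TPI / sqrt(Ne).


Formula: TM = TPI / sqrt(Ne)
Step 1: sqrt(Ne) = sqrt(45) = 6.7082
Step 2: TM = 31.7 / 6.7082 = 4.73

4.73 TM


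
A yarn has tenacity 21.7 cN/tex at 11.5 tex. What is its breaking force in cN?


Formula: Breaking force = Tenacity * Linear density
F = 21.7 cN/tex * 11.5 tex
F = 249.55 cN

249.55 cN


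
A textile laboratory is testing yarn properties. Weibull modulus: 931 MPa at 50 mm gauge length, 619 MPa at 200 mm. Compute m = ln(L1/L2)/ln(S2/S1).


Formula: m = ln(L1/L2) / ln(S2/S1)
Step 1: ln(L1/L2) = ln(50/200) = -1.38629
Step 2: S2/S1 = 619/931 = 0.66488
Step 3: ln(S2/S1) = ln(0.66488) = -0.40815
Step 4: m = -1.38629 / -0.40815 = 3.40

3.40 (Weibull m)


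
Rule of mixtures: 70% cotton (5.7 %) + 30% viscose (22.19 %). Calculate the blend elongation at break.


Formula: Blend property = (fraction_A * property_A) + (fraction_B * property_B)
Step 1: Contribution A = 70/100 * 5.7 % = 3.99 %
Step 2: Contribution B = 30/100 * 22.19 % = 6.657 %
Step 3: Blend elongation at break = 3.99 + 6.657 = 10.647 %

10.647 %


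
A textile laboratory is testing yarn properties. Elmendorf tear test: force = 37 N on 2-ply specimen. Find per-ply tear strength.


Formula: Per-ply strength = Total force / Number of plies
Per-ply = 37 N / 2
Per-ply = 18.5 N

18.5 N


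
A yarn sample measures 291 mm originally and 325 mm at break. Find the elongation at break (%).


Formula: Elongation (%) = ((L_break - L0) / L0) * 100
Step 1: Extension = 325 - 291 = 34 mm
Step 2: Elongation = (34 / 291) * 100
Step 3: Elongation = 0.116838 * 100 = 11.6838% ≈ 11.7%

11.7%


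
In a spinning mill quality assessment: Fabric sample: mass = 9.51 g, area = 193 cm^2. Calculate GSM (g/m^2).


Formula: GSM = mass_g / area_m2
Step 1: Convert area: 193 cm^2 = 193 / 10000 = 0.0193 m^2
Step 2: GSM = 9.51 g / 0.0193 m^2 = 492.7 g/m^2

492.7 g/m^2


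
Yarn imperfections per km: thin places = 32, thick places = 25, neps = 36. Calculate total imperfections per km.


Formula: Total = thin places + thick places + neps
Total = 32 + 25 + 36
Total = 93 imperfections/km

93 imperfections/km


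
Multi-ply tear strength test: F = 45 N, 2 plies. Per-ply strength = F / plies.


Formula: Per-ply strength = Total force / Number of plies
Per-ply = 45 N / 2
Per-ply = 22.5 N

22.5 N


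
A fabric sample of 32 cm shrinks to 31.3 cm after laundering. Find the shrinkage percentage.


Formula: Shrinkage% = ((L_before - L_after) / L_before) * 100
Step 1: Shrinkage = 32 - 31.3 = 0.7 cm
Step 2: Shrinkage% = (0.7 / 32) * 100
Step 3: Shrinkage% = 0.021875 * 100 = 2.1875% ≈ 2.2%

2.2%


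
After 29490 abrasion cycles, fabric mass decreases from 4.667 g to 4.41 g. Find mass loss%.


Formula: Mass loss% = ((m_before - m_after) / m_before) * 100
Step 1: Mass loss = 4.667 - 4.41 = 0.257 g
Step 2: Ratio = 0.257 / 4.667 = 0.0550675
Step 3: Mass loss% = 0.0550675 * 100 = 5.50675% ≈ 5.51%

5.51%


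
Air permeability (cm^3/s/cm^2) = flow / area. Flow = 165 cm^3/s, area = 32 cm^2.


Formula: Air Permeability = Airflow / Test Area
AP = 165 cm^3/s / 32 cm^2
AP = 5.2 cm^3/s/cm^2

5.2 cm^3/s/cm^2


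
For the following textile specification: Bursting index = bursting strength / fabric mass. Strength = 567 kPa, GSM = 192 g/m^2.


Formula: Bursting Index = Bursting Strength / Fabric GSM
BI = 567 kPa / 192 g/m^2
BI = 2.953 kPa/(g/m^2)

2.953 kPa/(g/m^2)


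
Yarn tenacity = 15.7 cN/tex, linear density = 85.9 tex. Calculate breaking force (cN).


Formula: Breaking force = Tenacity * Linear density
F = 15.7 cN/tex * 85.9 tex
F = 1348.63 cN

1348.63 cN


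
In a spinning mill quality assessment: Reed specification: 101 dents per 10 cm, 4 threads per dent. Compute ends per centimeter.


Formula: EPC = (dents per 10 cm * ends per dent) / 10
Step 1: Total ends per 10 cm = 101 * 4 = 404
Step 2: EPC = 404 / 10 = 40.4 ends/cm

40.4 ends/cm


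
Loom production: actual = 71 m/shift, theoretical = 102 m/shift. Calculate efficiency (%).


Formula: Efficiency% = (Actual output / Theoretical output) * 100
Efficiency% = (71 / 102) * 100
Efficiency% = 0.696078 * 100 = 69.6078% ≈ 69.6%

69.6%


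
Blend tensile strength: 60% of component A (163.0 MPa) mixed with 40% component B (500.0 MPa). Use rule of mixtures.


Formula: Blend property = (fraction_A * property_A) + (fraction_B * property_B)
Step 1: Contribution A = 60/100 * 163.0 MPa = 97.8 MPa
Step 2: Contribution B = 40/100 * 500.0 MPa = 200.0 MPa
Step 3: Blend tensile strength = 97.8 + 200.0 = 297.8 MPa

297.8 MPa


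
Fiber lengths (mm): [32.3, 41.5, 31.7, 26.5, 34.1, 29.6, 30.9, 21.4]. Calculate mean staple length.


Formula: Mean = sum of lengths / count
Sum = 32.3 + 41.5 + 31.7 + 26.5 + 34.1 + 29.6 + 30.9 + 21.4
Sum = 248.0 mm
Mean = 248.0 / 8 = 31.00 mm

31.00 mm


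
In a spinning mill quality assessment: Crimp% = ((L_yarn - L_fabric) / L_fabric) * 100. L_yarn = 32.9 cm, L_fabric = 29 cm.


Formula: Crimp% = ((L_yarn - L_fabric) / L_fabric) * 100
Step 1: Extension = 32.9 - 29 = 3.9 cm
Step 2: Crimp% = (3.9 / 29) * 100
Step 3: Crimp% = 0.134483 * 100 = 13.4483% ≈ 13.4%

13.4%


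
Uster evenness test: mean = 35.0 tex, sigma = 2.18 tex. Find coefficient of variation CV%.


Formula: CV% = (standard deviation / mean) * 100
Step 1: Ratio = 2.18 / 35.0 = 0.062286
Step 2: CV% = 0.062286 * 100 = 6.2286% ≈ 6.2%

6.2%


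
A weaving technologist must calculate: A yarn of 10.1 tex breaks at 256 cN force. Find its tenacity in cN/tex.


Formula: Tenacity = Breaking force / Linear density
Tenacity = 256 cN / 10.1 tex
Tenacity = 25.35 cN/tex

25.35 cN/tex


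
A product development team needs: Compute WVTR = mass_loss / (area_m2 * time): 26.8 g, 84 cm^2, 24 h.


Formula: WVTR = mass_loss / (area * time)
Step 1: Convert area: 84 cm^2 = 0.0084 m^2
Step 2: WVTR = 26.8 g / (0.0084 m^2 * 24 h)
Step 3: WVTR = 26.8 / 0.2016 = 132.9 g/m^2/h

132.9 g/m^2/h


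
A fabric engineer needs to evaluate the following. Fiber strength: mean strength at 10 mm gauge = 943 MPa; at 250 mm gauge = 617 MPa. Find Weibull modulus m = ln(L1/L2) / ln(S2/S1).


Formula: m = ln(L1/L2) / ln(S2/S1)
Step 1: ln(L1/L2) = ln(10/250) = -3.21888
Step 2: S2/S1 = 617/943 = 0.65429
Step 3: ln(S2/S1) = ln(0.65429) = -0.42420
Step 4: m = -3.21888 / -0.42420 = 7.59

7.59 (Weibull m)


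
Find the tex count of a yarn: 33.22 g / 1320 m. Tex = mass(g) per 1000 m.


Formula: Tex = (mass_g / length_m) * 1000
Substituting: Tex = (33.22 / 1320) * 1000
Intermediate: 33.22 / 1320 = 0.02516667 g/m
Tex = 0.02516667 * 1000 = 25.17 tex

25.17 tex


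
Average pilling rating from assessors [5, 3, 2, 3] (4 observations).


Formula: Mean = sum / count
Sum = 5 + 3 + 2 + 3 = 13
Mean = 13 / 4 = 3.3

3.3


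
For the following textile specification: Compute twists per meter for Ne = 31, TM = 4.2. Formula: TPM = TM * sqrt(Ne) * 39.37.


Formula: TPM = TM * sqrt(Ne) * 39.37
Step 1: sqrt(Ne) = sqrt(31) = 5.5678
Step 2: TM * sqrt(Ne) = 4.2 * 5.5678 = 23.3848
Step 3: TPM = 23.3848 * 39.37 = 921 twists/m

921 twists/m


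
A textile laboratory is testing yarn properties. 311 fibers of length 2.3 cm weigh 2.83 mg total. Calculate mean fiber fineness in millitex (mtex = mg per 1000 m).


Formula: fineness (mtex) = mass (mg) / total length (km) = (mass_mg / total_length_m) * 1000
Step 1: Convert fiber length: 2.3 cm = 0.023 m
Step 2: Total fiber length = 311 * 0.023 = 7.153 m
Step 3: Linear density = 2.83 mg / 7.153 m = 0.3956 mg/m
Step 4: fineness = 0.3956 * 1000 = 395.6 mtex

395.6 mtex


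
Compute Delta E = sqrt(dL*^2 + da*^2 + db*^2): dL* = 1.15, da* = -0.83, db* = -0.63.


Formula: Delta E = sqrt(dL*^2 + da*^2 + db*^2)
Step 1: dL*^2 = 1.15^2 = 1.3225
Step 2: da*^2 = (-0.83)^2 = 0.6889
Step 3: db*^2 = (-0.63)^2 = 0.3969
Step 4: Sum = 1.3225 + 0.6889 + 0.3969 = 2.4083
Step 5: Delta E = sqrt(2.4083) = 1.55

1.55 Delta E


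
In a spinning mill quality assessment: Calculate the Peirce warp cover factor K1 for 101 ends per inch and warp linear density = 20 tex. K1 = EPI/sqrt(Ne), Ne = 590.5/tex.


Formula: K1 = EPI / sqrt(Ne), with Ne = 590.5 / tex_warp
Step 1: Ne = 590.5 / 20 = 29.525
Step 2: sqrt(Ne) = sqrt(29.525) = 5.4337
Step 3: K1 = 101 / 5.4337 = 18.6

18.6


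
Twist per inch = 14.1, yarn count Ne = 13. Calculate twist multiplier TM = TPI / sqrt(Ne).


Formula: TM = TPI / sqrt(Ne)
Step 1: sqrt(Ne) = sqrt(13) = 3.6056
Step 2: TM = 14.1 / 3.6056 = 3.91

3.91 TM


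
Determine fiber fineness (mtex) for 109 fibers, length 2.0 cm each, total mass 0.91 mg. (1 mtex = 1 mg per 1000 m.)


Formula: fineness (mtex) = mass (mg) / total length (km) = (mass_mg / total_length_m) * 1000
Step 1: Convert fiber length: 2.0 cm = 0.02 m
Step 2: Total fiber length = 109 * 0.02 = 2.18 m
Step 3: Linear density = 0.91 mg / 2.18 m = 0.4174 mg/m
Step 4: fineness = 0.4174 * 1000 = 417.4 mtex

417.4 mtex


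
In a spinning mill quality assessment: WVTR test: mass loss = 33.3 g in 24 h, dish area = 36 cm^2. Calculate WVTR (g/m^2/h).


Formula: WVTR = mass_loss / (area * time)
Step 1: Convert area: 36 cm^2 = 0.0036 m^2
Step 2: WVTR = 33.3 g / (0.0036 m^2 * 24 h)
Step 3: WVTR = 33.3 / 0.0864 = 385.4 g/m^2/h

385.4 g/m^2/h


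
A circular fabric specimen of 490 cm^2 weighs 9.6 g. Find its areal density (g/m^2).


Formula: GSM = mass_g / area_m2
Step 1: Convert area: 490 cm^2 = 490 / 10000 = 0.049 m^2
Step 2: GSM = 9.6 g / 0.049 m^2 = 195.9 g/m^2

195.9 g/m^2


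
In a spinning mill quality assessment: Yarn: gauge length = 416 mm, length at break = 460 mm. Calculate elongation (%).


Formula: Elongation (%) = ((L_break - L0) / L0) * 100
Step 1: Extension = 460 - 416 = 44 mm
Step 2: Elongation = (44 / 416) * 100
Step 3: Elongation = 0.105769 * 100 = 10.5769% ≈ 10.6%

10.6%


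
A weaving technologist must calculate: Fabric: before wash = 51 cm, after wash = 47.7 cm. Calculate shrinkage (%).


Formula: Shrinkage% = ((L_before - L_after) / L_before) * 100
Step 1: Shrinkage = 51 - 47.7 = 3.3 cm
Step 2: Shrinkage% = (3.3 / 51) * 100
Step 3: Shrinkage% = 0.064706 * 100 = 6.4706% ≈ 6.5%

6.5%


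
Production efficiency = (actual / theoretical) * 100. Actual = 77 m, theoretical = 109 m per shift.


Formula: Efficiency% = (Actual output / Theoretical output) * 100
Efficiency% = (77 / 109) * 100
Efficiency% = 0.706422 * 100 = 70.6422% ≈ 70.6%

70.6%


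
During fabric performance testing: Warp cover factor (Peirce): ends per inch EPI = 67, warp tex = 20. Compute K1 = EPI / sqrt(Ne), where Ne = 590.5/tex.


Formula: K1 = EPI / sqrt(Ne), with Ne = 590.5 / tex_warp
Step 1: Ne = 590.5 / 20 = 29.525
Step 2: sqrt(Ne) = sqrt(29.525) = 5.4337
Step 3: K1 = 67 / 5.4337 = 12.3

12.3


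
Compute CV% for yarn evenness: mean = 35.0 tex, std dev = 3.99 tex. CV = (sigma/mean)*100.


Formula: CV% = (standard deviation / mean) * 100
Step 1: Ratio = 3.99 / 35.0 = 0.114
Step 2: CV% = 0.114 * 100 = 11.4%

11.4%


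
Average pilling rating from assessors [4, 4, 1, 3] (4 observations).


Formula: Mean = sum / count
Sum = 4 + 4 + 1 + 3 = 12
Mean = 12 / 4 = 3.0

3.0


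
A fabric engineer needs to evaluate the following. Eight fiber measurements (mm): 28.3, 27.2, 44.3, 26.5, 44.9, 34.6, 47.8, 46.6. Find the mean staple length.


Formula: Mean = sum of lengths / count
Sum = 28.3 + 27.2 + 44.3 + 26.5 + 44.9 + 34.6 + 47.8 + 46.6
Sum = 300.2 mm
Mean = 300.2 / 8 = 37.53 mm

37.53 mm


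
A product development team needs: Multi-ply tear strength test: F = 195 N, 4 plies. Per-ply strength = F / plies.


Formula: Per-ply strength = Total force / Number of plies
Per-ply = 195 N / 4
Per-ply = 48.75 N

48.75 N


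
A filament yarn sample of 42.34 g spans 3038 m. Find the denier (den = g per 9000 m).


Formula: den = (mass_g / length_m) * 9000
Substituting: den = (42.34 / 3038) * 9000
Intermediate: 42.34 / 3038 = 0.0139368 g/m
den = 0.0139368 * 9000 = 125.4 denier

125.4 denier


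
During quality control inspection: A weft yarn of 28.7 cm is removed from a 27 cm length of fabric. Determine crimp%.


Formula: Crimp% = ((L_yarn - L_fabric) / L_fabric) * 100
Step 1: Extension = 28.7 - 27 = 1.7 cm
Step 2: Crimp% = (1.7 / 27) * 100
Step 3: Crimp% = 0.062963 * 100 = 6.2963% ≈ 6.3%

6.3%


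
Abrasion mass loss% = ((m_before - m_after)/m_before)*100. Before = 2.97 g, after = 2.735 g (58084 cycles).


Formula: Mass loss% = ((m_before - m_after) / m_before) * 100
Step 1: Mass loss = 2.97 - 2.735 = 0.235 g
Step 2: Ratio = 0.235 / 2.97 = 0.0791246
Step 3: Mass loss% = 0.0791246 * 100 = 7.91246% ≈ 7.91%

7.91%


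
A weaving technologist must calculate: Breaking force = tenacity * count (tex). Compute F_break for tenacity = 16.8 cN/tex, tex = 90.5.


Formula: Breaking force = Tenacity * Linear density
F = 16.8 cN/tex * 90.5 tex
F = 1520.40 cN

1520.40 cN


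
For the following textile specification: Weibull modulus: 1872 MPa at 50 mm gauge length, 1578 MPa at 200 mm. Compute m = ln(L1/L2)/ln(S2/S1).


Formula: m = ln(L1/L2) / ln(S2/S1)
Step 1: ln(L1/L2) = ln(50/200) = -1.38629
Step 2: S2/S1 = 1578/1872 = 0.84295
Step 3: ln(S2/S1) = ln(0.84295) = -0.17085
Step 4: m = -1.38629 / -0.17085 = 8.11

8.11 (Weibull m)


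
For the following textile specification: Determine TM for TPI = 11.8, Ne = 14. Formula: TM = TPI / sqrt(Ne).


Formula: TM = TPI / sqrt(Ne)
Step 1: sqrt(Ne) = sqrt(14) = 3.7417
Step 2: TM = 11.8 / 3.7417 = 3.15

3.15 TM


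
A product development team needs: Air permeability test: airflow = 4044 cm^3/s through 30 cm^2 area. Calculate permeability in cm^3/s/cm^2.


Formula: Air Permeability = Airflow / Test Area
AP = 4044 cm^3/s / 30 cm^2
AP = 134.8 cm^3/s/cm^2

134.8 cm^3/s/cm^2


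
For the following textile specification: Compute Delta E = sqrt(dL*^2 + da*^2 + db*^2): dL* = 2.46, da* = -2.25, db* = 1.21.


Formula: Delta E = sqrt(dL*^2 + da*^2 + db*^2)
Step 1: dL*^2 = 2.46^2 = 6.0516
Step 2: da*^2 = (-2.25)^2 = 5.0625
Step 3: db*^2 = 1.21^2 = 1.4641
Step 4: Sum = 6.0516 + 5.0625 + 1.4641 = 12.5782
Step 5: Delta E = sqrt(12.5782) = 3.55

3.55 Delta E


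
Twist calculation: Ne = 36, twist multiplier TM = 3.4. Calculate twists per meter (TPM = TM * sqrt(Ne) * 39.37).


Formula: TPM = TM * sqrt(Ne) * 39.37
Step 1: sqrt(Ne) = sqrt(36) = 6
Step 2: TM * sqrt(Ne) = 3.4 * 6 = 20.4
Step 3: TPM = 20.4 * 39.37 = 803 twists/m

803 twists/m


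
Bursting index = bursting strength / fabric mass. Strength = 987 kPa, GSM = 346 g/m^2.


Formula: Bursting Index = Bursting Strength / Fabric GSM
BI = 987 kPa / 346 g/m^2
BI = 2.853 kPa/(g/m^2)

2.853 kPa/(g/m^2)


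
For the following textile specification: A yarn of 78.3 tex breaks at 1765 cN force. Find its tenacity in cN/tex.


Formula: Tenacity = Breaking force / Linear density
Tenacity = 1765 cN / 78.3 tex
Tenacity = 22.54 cN/tex

22.54 cN/tex


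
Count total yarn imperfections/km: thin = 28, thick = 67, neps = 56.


Formula: Total = thin places + thick places + neps
Total = 28 + 67 + 56
Total = 151 imperfections/km

151 imperfections/km


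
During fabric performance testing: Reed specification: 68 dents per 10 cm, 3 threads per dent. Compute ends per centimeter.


Formula: EPC = (dents per 10 cm * ends per dent) / 10
Step 1: Total ends per 10 cm = 68 * 3 = 204
Step 2: EPC = 204 / 10 = 20.4 ends/cm

20.4 ends/cm


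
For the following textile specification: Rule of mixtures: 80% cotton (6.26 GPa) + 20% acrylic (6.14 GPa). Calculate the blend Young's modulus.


Formula: Blend property = (fraction_A * property_A) + (fraction_B * property_B)
Step 1: Contribution A = 80/100 * 6.26 GPa = 5.008 GPa
Step 2: Contribution B = 20/100 * 6.14 GPa = 1.228 GPa
Step 3: Blend Young's modulus = 5.008 + 1.228 = 6.236 GPa

6.236 GPa


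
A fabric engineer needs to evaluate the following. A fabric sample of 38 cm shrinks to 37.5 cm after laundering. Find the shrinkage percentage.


Formula: Shrinkage% = ((L_before - L_after) / L_before) * 100
Step 1: Shrinkage = 38 - 37.5 = 0.5 cm
Step 2: Shrinkage% = (0.5 / 38) * 100
Step 3: Shrinkage% = 0.013158 * 100 = 1.3158% ≈ 1.3%

1.3%


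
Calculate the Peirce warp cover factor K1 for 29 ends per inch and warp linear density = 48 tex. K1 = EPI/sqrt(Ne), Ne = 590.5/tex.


Formula: K1 = EPI / sqrt(Ne), with Ne = 590.5 / tex_warp
Step 1: Ne = 590.5 / 48 = 12.302
Step 2: sqrt(Ne) = sqrt(12.302) = 3.5074
Step 3: K1 = 29 / 3.5074 = 8.3

8.3


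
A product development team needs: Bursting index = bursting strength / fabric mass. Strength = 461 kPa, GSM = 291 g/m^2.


Formula: Bursting Index = Bursting Strength / Fabric GSM
BI = 461 kPa / 291 g/m^2
BI = 1.584 kPa/(g/m^2)

1.584 kPa/(g/m^2)


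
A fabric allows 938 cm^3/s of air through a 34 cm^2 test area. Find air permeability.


Formula: Air Permeability = Airflow / Test Area
AP = 938 cm^3/s / 34 cm^2
AP = 27.6 cm^3/s/cm^2

27.6 cm^3/s/cm^2


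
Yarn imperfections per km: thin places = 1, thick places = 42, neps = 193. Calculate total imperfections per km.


Formula: Total = thin places + thick places + neps
Total = 1 + 42 + 193
Total = 236 imperfections/km

236 imperfections/km


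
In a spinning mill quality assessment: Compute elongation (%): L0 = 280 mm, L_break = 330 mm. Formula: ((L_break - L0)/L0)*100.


Formula: Elongation (%) = ((L_break - L0) / L0) * 100
Step 1: Extension = 330 - 280 = 50 mm
Step 2: Elongation = (50 / 280) * 100
Step 3: Elongation = 0.178571 * 100 = 17.8571% ≈ 17.9%

17.9%


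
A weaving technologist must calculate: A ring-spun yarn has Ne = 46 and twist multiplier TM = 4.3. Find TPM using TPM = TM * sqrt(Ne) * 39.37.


Formula: TPM = TM * sqrt(Ne) * 39.37
Step 1: sqrt(Ne) = sqrt(46) = 6.7823
Step 2: TM * sqrt(Ne) = 4.3 * 6.7823 = 29.1639
Step 3: TPM = 29.1639 * 39.37 = 1148 twists/m

1148 twists/m


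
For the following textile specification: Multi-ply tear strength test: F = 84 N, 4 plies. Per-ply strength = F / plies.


Formula: Per-ply strength = Total force / Number of plies
Per-ply = 84 N / 4
Per-ply = 21 N

21 N


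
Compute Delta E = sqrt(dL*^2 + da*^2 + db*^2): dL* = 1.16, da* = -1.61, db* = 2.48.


Formula: Delta E = sqrt(dL*^2 + da*^2 + db*^2)
Step 1: dL*^2 = 1.16^2 = 1.3456
Step 2: da*^2 = (-1.61)^2 = 2.5921
Step 3: db*^2 = 2.48^2 = 6.1504
Step 4: Sum = 1.3456 + 2.5921 + 6.1504 = 10.0881
Step 5: Delta E = sqrt(10.0881) = 3.18

3.18 Delta E


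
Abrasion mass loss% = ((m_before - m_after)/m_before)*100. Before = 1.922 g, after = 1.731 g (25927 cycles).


Formula: Mass loss% = ((m_before - m_after) / m_before) * 100
Step 1: Mass loss = 1.922 - 1.731 = 0.191 g
Step 2: Ratio = 0.191 / 1.922 = 0.0993757
Step 3: Mass loss% = 0.0993757 * 100 = 9.93757% ≈ 9.94%

9.94%


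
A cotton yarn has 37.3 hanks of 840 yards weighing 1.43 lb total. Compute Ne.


Formula: Ne = hanks / mass_lb
Substituting: Ne = 37.3 / 1.43
Ne = 26.1

26.1 Ne


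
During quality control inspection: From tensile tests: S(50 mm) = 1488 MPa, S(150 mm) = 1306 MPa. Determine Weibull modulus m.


Formula: m = ln(L1/L2) / ln(S2/S1)
Step 1: ln(L1/L2) = ln(50/150) = -1.09861
Step 2: S2/S1 = 1306/1488 = 0.87769
Step 3: ln(S2/S1) = ln(0.87769) = -0.13046
Step 4: m = -1.09861 / -0.13046 = 8.42

8.42 (Weibull m)


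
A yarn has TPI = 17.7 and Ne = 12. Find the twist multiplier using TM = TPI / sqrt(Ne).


Formula: TM = TPI / sqrt(Ne)
Step 1: sqrt(Ne) = sqrt(12) = 3.4641
Step 2: TM = 17.7 / 3.4641 = 5.11

5.11 TM


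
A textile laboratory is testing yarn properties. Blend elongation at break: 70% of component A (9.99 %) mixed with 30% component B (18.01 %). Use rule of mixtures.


Formula: Blend property = (fraction_A * property_A) + (fraction_B * property_B)
Step 1: Contribution A = 70/100 * 9.99 % = 6.993 %
Step 2: Contribution B = 30/100 * 18.01 % = 5.403 %
Step 3: Blend elongation at break = 6.993 + 5.403 = 12.396 %

12.396 %


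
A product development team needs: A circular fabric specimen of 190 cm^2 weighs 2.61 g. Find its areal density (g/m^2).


Formula: GSM = mass_g / area_m2
Step 1: Convert area: 190 cm^2 = 190 / 10000 = 0.019 m^2
Step 2: GSM = 2.61 g / 0.019 m^2 = 137.4 g/m^2

137.4 g/m^2


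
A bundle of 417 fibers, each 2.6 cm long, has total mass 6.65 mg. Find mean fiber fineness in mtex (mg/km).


Formula: fineness (mtex) = mass (mg) / total length (km) = (mass_mg / total_length_m) * 1000
Step 1: Convert fiber length: 2.6 cm = 0.026 m
Step 2: Total fiber length = 417 * 0.026 = 10.842 m
Step 3: Linear density = 6.65 mg / 10.842 m = 0.6134 mg/m
Step 4: fineness = 0.6134 * 1000 = 613.4 mtex

613.4 mtex


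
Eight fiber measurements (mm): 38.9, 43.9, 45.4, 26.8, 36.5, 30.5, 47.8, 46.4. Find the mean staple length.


Formula: Mean = sum of lengths / count
Sum = 38.9 + 43.9 + 45.4 + 26.8 + 36.5 + 30.5 + 47.8 + 46.4
Sum = 316.2 mm
Mean = 316.2 / 8 = 39.53 mm

39.53 mm


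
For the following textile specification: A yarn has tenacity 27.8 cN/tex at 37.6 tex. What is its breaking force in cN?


Formula: Breaking force = Tenacity * Linear density
F = 27.8 cN/tex * 37.6 tex
F = 1045.28 cN

1045.28 cN


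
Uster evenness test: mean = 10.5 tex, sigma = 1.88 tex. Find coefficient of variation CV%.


Formula: CV% = (standard deviation / mean) * 100
Step 1: Ratio = 1.88 / 10.5 = 0.179048
Step 2: CV% = 0.179048 * 100 = 17.9048% ≈ 17.9%

17.9%


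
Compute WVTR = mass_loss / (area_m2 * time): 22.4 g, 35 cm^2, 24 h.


Formula: WVTR = mass_loss / (area * time)
Step 1: Convert area: 35 cm^2 = 0.0035 m^2
Step 2: WVTR = 22.4 g / (0.0035 m^2 * 24 h)
Step 3: WVTR = 22.4 / 0.084 = 266.7 g/m^2/h

266.7 g/m^2/h


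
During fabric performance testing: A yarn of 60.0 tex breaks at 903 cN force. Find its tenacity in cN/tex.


Formula: Tenacity = Breaking force / Linear density
Tenacity = 903 cN / 60.0 tex
Tenacity = 15.05 cN/tex

15.05 cN/tex
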